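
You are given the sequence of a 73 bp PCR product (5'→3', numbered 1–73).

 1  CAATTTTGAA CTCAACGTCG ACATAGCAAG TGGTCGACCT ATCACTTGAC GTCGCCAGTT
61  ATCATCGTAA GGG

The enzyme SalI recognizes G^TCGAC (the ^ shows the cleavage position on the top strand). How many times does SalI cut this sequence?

2

GTCGAC occurs starting at positions 17, 33.
SalI cuts at 2 sites.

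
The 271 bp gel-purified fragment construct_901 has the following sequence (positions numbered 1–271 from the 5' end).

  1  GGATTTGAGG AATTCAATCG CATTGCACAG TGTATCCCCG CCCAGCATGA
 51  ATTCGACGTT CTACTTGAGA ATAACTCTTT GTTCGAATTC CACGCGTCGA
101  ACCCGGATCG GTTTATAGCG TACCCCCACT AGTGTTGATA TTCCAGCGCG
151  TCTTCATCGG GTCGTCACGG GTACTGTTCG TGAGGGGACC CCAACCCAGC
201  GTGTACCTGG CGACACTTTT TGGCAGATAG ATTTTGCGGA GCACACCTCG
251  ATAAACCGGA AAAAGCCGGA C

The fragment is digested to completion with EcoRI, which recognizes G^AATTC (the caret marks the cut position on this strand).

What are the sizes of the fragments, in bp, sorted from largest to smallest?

186, 39, 36, 10 bp

EcoRI sites (GAATTC) start at positions 10, 49, 85.
EcoRI cuts after the first base of each site, so after positions 10, 49, 85.
Linear molecule, 3 cuts → 4 fragments:
  1–10 → 10 bp
  11–49 → 39 bp
  50–85 → 36 bp
  86–271 → 186 bp
Sorted largest to smallest: 186, 39, 36, 10 bp.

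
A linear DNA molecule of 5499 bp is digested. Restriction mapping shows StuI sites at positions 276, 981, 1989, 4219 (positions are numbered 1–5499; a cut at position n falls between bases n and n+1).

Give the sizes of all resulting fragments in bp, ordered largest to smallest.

2230, 1280, 1008, 705, 276 bp

Linear molecule, 4 cuts → 5 fragments:
  276 − 0 = 276 bp
  981 − 276 = 705 bp
  1989 − 981 = 1008 bp
  4219 − 1989 = 2230 bp
  5499 − 4219 = 1280 bp
Sorted largest to smallest: 2230, 1280, 1008, 705, 276 bp.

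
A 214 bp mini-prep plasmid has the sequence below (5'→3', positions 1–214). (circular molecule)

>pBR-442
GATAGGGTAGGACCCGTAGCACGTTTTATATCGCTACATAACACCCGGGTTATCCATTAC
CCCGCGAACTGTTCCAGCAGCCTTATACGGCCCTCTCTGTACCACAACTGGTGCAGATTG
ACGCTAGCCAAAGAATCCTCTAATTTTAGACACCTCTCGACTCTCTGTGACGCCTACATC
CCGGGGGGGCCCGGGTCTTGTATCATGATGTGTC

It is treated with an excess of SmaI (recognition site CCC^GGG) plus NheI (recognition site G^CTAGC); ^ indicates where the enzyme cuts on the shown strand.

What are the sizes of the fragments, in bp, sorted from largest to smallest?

SmaI sites (CCCGGG) start at positions 44, 180, 190.
SmaI cuts after base 3 of each site, so after positions 46, 182, 192.
The NheI site (GCTAGC) starts at position 123.
NheI cuts after the first base of each site, so after position 123.
Combined cut positions: 46, 123, 182, 192.
Circular molecule, 4 cuts → 4 fragments:
  47–123 → 77 bp
  124–182 → 59 bp
  183–192 → 10 bp
  193–214 then 1–46 → 22 + 46 = 68 bp
Sorted largest to smallest: 77, 68, 59, 10 bp.

77, 68, 59, 10 bp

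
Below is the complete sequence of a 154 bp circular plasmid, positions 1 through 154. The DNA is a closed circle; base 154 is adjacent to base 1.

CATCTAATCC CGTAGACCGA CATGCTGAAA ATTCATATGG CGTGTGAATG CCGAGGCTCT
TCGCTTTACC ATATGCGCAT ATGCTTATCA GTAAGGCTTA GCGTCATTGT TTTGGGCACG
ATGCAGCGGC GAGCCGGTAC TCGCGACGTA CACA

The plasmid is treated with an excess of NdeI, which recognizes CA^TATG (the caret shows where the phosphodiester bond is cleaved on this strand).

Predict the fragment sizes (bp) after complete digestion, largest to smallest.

NdeI sites (CATATG) start at positions 34, 70, 78.
NdeI cuts after base 2 of each site, so after positions 35, 71, 79.
Circular molecule, 3 cuts → 3 fragments:
  36–71 → 36 bp
  72–79 → 8 bp
  80–154 then 1–35 → 75 + 35 = 110 bp
Sorted largest to smallest: 110, 36, 8 bp.

110, 36, 8 bp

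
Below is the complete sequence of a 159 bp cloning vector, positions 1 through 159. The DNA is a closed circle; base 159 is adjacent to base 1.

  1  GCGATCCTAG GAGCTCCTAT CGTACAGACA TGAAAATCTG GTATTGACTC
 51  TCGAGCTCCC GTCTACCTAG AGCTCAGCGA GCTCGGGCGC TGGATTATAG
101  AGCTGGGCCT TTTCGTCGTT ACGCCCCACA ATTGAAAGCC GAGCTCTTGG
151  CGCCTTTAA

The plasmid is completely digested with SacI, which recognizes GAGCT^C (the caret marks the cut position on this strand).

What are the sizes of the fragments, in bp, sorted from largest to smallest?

SacI sites (GAGCTC) start at positions 11, 53, 70, 79, 141.
SacI cuts after base 5 of each site (before the last base), so after positions 15, 57, 74, 83, 145.
Circular molecule, 5 cuts → 5 fragments:
  16–57 → 42 bp
  58–74 → 17 bp
  75–83 → 9 bp
  84–145 → 62 bp
  146–159 then 1–15 → 14 + 15 = 29 bp
Sorted largest to smallest: 62, 42, 29, 17, 9 bp.

62, 42, 29, 17, 9 bp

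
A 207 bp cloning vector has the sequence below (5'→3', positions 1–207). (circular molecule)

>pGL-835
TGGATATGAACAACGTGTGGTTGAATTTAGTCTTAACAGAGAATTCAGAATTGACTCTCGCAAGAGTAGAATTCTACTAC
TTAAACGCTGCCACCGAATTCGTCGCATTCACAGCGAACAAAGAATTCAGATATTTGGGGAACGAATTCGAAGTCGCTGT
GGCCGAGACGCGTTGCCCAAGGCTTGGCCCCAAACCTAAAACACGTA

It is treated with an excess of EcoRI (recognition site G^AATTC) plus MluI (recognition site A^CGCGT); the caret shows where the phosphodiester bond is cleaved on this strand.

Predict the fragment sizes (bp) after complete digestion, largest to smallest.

80, 28, 27, 27, 24, 21 bp

EcoRI sites (GAATTC) start at positions 41, 69, 96, 123, 144.
EcoRI cuts after the first base of each site, so after positions 41, 69, 96, 123, 144.
The MluI site (ACGCGT) starts at position 168.
MluI cuts after the first base of each site, so after position 168.
Combined cut positions: 41, 69, 96, 123, 144, 168.
Circular molecule, 6 cuts → 6 fragments:
  42–69 → 28 bp
  70–96 → 27 bp
  97–123 → 27 bp
  124–144 → 21 bp
  145–168 → 24 bp
  169–207 then 1–41 → 39 + 41 = 80 bp
Sorted largest to smallest: 80, 28, 27, 27, 24, 21 bp.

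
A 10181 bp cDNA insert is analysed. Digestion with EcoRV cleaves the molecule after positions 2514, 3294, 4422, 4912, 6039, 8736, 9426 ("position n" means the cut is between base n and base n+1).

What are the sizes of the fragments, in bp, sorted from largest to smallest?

2697, 2514, 1128, 1127, 780, 755, 690, 490 bp

Linear molecule, 7 cuts → 8 fragments:
  2514 − 0 = 2514 bp
  3294 − 2514 = 780 bp
  4422 − 3294 = 1128 bp
  4912 − 4422 = 490 bp
  6039 − 4912 = 1127 bp
  8736 − 6039 = 2697 bp
  9426 − 8736 = 690 bp
  10181 − 9426 = 755 bp
Sorted largest to smallest: 2697, 2514, 1128, 1127, 780, 755, 690, 490 bp.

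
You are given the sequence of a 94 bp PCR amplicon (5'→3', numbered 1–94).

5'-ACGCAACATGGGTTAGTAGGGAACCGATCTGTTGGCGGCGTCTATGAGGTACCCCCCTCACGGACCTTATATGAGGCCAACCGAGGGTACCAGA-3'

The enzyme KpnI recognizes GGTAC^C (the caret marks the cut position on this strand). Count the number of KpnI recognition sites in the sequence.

GGTACC occurs starting at positions 48, 86.
KpnI cuts at 2 sites.

2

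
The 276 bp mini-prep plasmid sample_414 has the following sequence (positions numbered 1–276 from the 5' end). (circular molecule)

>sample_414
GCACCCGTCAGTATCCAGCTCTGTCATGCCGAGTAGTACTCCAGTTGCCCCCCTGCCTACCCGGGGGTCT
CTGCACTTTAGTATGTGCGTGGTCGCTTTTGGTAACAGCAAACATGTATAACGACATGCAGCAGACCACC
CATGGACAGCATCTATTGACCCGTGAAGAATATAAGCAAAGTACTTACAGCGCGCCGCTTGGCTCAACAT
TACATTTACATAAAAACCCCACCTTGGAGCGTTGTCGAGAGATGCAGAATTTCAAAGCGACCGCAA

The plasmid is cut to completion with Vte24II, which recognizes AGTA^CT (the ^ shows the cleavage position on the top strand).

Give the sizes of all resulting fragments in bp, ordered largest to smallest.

145, 131 bp

Vte24II sites (AGTACT) start at positions 35, 180.
Vte24II cuts after base 4 of each site, so after positions 38, 183.
Circular molecule, 2 cuts → 2 fragments:
  39–183 → 145 bp
  184–276 then 1–38 → 93 + 38 = 131 bp
Sorted largest to smallest: 145, 131 bp.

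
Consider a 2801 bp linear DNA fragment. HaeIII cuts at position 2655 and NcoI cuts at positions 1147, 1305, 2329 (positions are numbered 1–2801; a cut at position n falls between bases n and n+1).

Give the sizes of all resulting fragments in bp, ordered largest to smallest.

1147, 1024, 326, 158, 146 bp

Combined cut positions (sorted): 1147, 1305, 2329, 2655.
Linear molecule, 4 cuts → 5 fragments:
  1147 − 0 = 1147 bp
  1305 − 1147 = 158 bp
  2329 − 1305 = 1024 bp
  2655 − 2329 = 326 bp
  2801 − 2655 = 146 bp
Sorted largest to smallest: 1147, 1024, 326, 158, 146 bp.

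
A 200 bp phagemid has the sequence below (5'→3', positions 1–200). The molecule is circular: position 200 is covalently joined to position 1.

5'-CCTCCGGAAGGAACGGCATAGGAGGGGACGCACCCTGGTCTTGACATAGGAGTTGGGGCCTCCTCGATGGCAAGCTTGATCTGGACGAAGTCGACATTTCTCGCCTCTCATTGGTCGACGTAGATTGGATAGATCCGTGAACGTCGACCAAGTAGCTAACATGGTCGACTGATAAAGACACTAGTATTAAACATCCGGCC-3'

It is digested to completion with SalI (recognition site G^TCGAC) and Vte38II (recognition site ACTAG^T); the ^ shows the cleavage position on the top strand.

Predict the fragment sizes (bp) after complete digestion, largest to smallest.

SalI sites (GTCGAC) start at positions 90, 114, 143, 164.
SalI cuts after the first base of each site, so after positions 90, 114, 143, 164.
The Vte38II site (ACTAGT) starts at position 180.
Vte38II cuts after base 5 of each site (before the last base), so after position 184.
Combined cut positions: 90, 114, 143, 164, 184.
Circular molecule, 5 cuts → 5 fragments:
  91–114 → 24 bp
  115–143 → 29 bp
  144–164 → 21 bp
  165–184 → 20 bp
  185–200 then 1–90 → 16 + 90 = 106 bp
Sorted largest to smallest: 106, 29, 24, 21, 20 bp.

106, 29, 24, 21, 20 bp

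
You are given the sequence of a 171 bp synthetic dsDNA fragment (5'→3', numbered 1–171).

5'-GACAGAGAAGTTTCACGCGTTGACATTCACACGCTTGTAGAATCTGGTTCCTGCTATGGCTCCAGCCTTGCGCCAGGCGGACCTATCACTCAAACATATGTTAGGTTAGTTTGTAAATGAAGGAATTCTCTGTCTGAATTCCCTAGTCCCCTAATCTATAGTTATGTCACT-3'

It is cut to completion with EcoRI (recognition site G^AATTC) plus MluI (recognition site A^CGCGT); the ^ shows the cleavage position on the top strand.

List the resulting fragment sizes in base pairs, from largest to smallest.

108, 35, 15, 13 bp

EcoRI sites (GAATTC) start at positions 123, 136.
EcoRI cuts after the first base of each site, so after positions 123, 136.
The MluI site (ACGCGT) starts at position 15.
MluI cuts after the first base of each site, so after position 15.
Combined cut positions: 15, 123, 136.
Linear molecule, 3 cuts → 4 fragments:
  1–15 → 15 bp
  16–123 → 108 bp
  124–136 → 13 bp
  137–171 → 35 bp
Sorted largest to smallest: 108, 35, 15, 13 bp.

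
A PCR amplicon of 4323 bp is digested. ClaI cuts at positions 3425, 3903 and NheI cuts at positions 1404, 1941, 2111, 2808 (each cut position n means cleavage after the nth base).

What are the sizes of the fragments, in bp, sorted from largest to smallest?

1404, 697, 617, 537, 478, 420, 170 bp

Combined cut positions (sorted): 1404, 1941, 2111, 2808, 3425, 3903.
Linear molecule, 6 cuts → 7 fragments:
  1404 − 0 = 1404 bp
  1941 − 1404 = 537 bp
  2111 − 1941 = 170 bp
  2808 − 2111 = 697 bp
  3425 − 2808 = 617 bp
  3903 − 3425 = 478 bp
  4323 − 3903 = 420 bp
Sorted largest to smallest: 1404, 697, 617, 537, 478, 420, 170 bp.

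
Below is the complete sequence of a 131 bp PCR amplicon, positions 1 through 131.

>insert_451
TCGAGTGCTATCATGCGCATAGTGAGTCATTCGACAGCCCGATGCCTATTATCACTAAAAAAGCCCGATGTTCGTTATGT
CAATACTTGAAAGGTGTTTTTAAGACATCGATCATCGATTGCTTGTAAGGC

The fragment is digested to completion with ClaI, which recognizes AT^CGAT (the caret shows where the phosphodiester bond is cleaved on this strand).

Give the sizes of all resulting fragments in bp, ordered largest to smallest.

108, 16, 7 bp

ClaI sites (ATCGAT) start at positions 107, 114.
ClaI cuts after base 2 of each site, so after positions 108, 115.
Linear molecule, 2 cuts → 3 fragments:
  1–108 → 108 bp
  109–115 → 7 bp
  116–131 → 16 bp
Sorted largest to smallest: 108, 16, 7 bp.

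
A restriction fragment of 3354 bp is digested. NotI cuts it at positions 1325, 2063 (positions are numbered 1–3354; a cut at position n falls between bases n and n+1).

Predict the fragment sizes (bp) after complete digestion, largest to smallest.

1325, 1291, 738 bp

Linear molecule, 2 cuts → 3 fragments:
  1325 − 0 = 1325 bp
  2063 − 1325 = 738 bp
  3354 − 2063 = 1291 bp
Sorted largest to smallest: 1325, 1291, 738 bp.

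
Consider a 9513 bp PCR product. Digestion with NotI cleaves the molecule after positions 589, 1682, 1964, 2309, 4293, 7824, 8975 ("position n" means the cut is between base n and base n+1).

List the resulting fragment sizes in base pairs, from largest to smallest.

Linear molecule, 7 cuts → 8 fragments:
  589 − 0 = 589 bp
  1682 − 589 = 1093 bp
  1964 − 1682 = 282 bp
  2309 − 1964 = 345 bp
  4293 − 2309 = 1984 bp
  7824 − 4293 = 3531 bp
  8975 − 7824 = 1151 bp
  9513 − 8975 = 538 bp
Sorted largest to smallest: 3531, 1984, 1151, 1093, 589, 538, 345, 282 bp.

3531, 1984, 1151, 1093, 589, 538, 345, 282 bp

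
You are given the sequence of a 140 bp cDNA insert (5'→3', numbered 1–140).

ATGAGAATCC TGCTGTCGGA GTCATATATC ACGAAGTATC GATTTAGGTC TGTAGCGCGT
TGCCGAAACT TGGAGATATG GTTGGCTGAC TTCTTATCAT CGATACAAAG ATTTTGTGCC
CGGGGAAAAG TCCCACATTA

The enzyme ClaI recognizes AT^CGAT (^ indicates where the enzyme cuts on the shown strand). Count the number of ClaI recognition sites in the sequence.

ATCGAT occurs starting at positions 38, 99.
ClaI cuts at 2 sites.

2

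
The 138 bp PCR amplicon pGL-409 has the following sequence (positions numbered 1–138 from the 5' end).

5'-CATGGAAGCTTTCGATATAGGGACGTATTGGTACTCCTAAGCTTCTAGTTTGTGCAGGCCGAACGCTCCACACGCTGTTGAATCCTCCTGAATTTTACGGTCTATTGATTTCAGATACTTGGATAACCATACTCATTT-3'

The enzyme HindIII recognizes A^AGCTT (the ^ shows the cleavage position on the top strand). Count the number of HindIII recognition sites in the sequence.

2

AAGCTT occurs starting at positions 6, 39.
HindIII cuts at 2 sites.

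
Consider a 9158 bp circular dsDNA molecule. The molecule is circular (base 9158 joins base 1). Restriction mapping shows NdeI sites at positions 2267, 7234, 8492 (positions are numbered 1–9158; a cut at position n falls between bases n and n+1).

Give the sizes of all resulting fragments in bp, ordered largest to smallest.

4967, 2933, 1258 bp

Circular molecule, 3 cuts → 3 fragments:
  7234 − 2267 = 4967 bp
  8492 − 7234 = 1258 bp
  wrap: 9158 − 8492 + 2267 = 2933 bp
Sorted largest to smallest: 4967, 2933, 1258 bp.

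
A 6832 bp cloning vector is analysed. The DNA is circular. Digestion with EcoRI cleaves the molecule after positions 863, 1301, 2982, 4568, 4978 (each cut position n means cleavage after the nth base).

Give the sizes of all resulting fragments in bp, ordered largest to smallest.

2717, 1681, 1586, 438, 410 bp

Circular molecule, 5 cuts → 5 fragments:
  1301 − 863 = 438 bp
  2982 − 1301 = 1681 bp
  4568 − 2982 = 1586 bp
  4978 − 4568 = 410 bp
  wrap: 6832 − 4978 + 863 = 2717 bp
Sorted largest to smallest: 2717, 1681, 1586, 438, 410 bp.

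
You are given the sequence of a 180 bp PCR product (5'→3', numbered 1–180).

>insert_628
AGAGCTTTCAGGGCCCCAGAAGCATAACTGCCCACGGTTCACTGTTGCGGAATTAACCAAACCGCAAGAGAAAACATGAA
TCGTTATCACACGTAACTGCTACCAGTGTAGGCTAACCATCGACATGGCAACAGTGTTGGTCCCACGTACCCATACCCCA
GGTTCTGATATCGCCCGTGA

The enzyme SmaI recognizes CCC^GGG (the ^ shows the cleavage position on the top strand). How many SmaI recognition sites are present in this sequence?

0

No occurrence of CCCGGG is present in the sequence.
SmaI does not cut: 0 sites.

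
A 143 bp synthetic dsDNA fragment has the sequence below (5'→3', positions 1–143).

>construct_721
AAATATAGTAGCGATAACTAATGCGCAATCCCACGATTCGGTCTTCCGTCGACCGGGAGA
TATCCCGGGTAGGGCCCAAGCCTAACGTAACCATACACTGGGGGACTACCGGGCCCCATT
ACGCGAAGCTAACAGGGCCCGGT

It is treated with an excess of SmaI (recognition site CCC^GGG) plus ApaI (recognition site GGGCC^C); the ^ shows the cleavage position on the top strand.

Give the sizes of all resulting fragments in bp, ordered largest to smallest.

The SmaI site (CCCGGG) starts at position 64.
SmaI cuts after base 3 of each site, so after position 66.
ApaI sites (GGGCCC) start at positions 72, 111, 135.
ApaI cuts after base 5 of each site (before the last base), so after positions 76, 115, 139.
Combined cut positions: 66, 76, 115, 139.
Linear molecule, 4 cuts → 5 fragments:
  1–66 → 66 bp
  67–76 → 10 bp
  77–115 → 39 bp
  116–139 → 24 bp
  140–143 → 4 bp
Sorted largest to smallest: 66, 39, 24, 10, 4 bp.

66, 39, 24, 10, 4 bp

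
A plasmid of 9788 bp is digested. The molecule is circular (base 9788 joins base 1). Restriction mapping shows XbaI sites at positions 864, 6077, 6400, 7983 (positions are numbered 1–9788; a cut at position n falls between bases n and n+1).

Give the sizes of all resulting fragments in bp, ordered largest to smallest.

5213, 2669, 1583, 323 bp

Circular molecule, 4 cuts → 4 fragments:
  6077 − 864 = 5213 bp
  6400 − 6077 = 323 bp
  7983 − 6400 = 1583 bp
  wrap: 9788 − 7983 + 864 = 2669 bp
Sorted largest to smallest: 5213, 2669, 1583, 323 bp.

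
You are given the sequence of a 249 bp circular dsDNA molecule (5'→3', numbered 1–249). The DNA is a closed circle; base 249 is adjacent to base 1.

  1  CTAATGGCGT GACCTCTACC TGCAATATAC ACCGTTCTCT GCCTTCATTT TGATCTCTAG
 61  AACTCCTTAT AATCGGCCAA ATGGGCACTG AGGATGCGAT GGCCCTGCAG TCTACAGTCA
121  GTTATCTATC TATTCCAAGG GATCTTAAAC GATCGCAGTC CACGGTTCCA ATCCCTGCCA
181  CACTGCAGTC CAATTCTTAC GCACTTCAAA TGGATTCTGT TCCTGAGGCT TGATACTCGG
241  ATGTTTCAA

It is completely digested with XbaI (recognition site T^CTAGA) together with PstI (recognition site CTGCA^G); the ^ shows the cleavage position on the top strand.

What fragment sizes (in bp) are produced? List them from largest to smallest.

The XbaI site (TCTAGA) starts at position 56.
XbaI cuts after the first base of each site, so after position 56.
PstI sites (CTGCAG) start at positions 105, 183.
PstI cuts after base 5 of each site (before the last base), so after positions 109, 187.
Combined cut positions: 56, 109, 187.
Circular molecule, 3 cuts → 3 fragments:
  57–109 → 53 bp
  110–187 → 78 bp
  188–249 then 1–56 → 62 + 56 = 118 bp
Sorted largest to smallest: 118, 78, 53 bp.

118, 78, 53 bp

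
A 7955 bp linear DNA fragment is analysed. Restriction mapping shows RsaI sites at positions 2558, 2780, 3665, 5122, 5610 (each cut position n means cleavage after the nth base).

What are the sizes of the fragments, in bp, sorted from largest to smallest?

2558, 2345, 1457, 885, 488, 222 bp

Linear molecule, 5 cuts → 6 fragments:
  2558 − 0 = 2558 bp
  2780 − 2558 = 222 bp
  3665 − 2780 = 885 bp
  5122 − 3665 = 1457 bp
  5610 − 5122 = 488 bp
  7955 − 5610 = 2345 bp
Sorted largest to smallest: 2558, 2345, 1457, 885, 488, 222 bp.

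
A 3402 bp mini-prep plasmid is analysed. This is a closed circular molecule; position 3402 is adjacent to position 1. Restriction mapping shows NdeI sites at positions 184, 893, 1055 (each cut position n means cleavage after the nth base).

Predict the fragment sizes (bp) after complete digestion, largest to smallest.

Circular molecule, 3 cuts → 3 fragments:
  893 − 184 = 709 bp
  1055 − 893 = 162 bp
  wrap: 3402 − 1055 + 184 = 2531 bp
Sorted largest to smallest: 2531, 709, 162 bp.

2531, 709, 162 bp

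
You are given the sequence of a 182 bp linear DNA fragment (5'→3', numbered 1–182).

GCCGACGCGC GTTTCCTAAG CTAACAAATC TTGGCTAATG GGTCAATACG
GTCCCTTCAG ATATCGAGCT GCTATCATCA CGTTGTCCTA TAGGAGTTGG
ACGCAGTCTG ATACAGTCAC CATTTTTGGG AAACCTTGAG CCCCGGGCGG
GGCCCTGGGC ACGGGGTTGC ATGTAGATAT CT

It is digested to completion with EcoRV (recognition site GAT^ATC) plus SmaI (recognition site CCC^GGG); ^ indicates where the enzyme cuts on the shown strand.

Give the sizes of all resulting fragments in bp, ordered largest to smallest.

82, 62, 34, 4 bp

EcoRV sites (GATATC) start at positions 60, 176.
EcoRV cuts after base 3 of each site, so after positions 62, 178.
The SmaI site (CCCGGG) starts at position 142.
SmaI cuts after base 3 of each site, so after position 144.
Combined cut positions: 62, 144, 178.
Linear molecule, 3 cuts → 4 fragments:
  1–62 → 62 bp
  63–144 → 82 bp
  145–178 → 34 bp
  179–182 → 4 bp
Sorted largest to smallest: 82, 62, 34, 4 bp.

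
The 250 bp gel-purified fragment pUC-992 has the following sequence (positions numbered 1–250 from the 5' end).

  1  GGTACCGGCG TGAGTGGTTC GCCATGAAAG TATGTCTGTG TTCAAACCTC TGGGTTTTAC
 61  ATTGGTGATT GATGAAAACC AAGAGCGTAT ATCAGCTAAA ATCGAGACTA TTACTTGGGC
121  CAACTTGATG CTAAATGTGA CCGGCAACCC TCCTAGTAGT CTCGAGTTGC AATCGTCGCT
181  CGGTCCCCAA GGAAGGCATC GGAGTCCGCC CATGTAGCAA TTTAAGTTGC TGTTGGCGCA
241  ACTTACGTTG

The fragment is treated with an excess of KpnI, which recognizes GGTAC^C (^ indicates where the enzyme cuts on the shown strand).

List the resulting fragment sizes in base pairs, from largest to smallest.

245, 5 bp

The KpnI site (GGTACC) starts at position 1.
KpnI cuts after base 5 of each site (before the last base), so after position 5.
Linear molecule, 1 cut → 2 fragments:
  1–5 → 5 bp
  6–250 → 245 bp
Sorted largest to smallest: 245, 5 bp.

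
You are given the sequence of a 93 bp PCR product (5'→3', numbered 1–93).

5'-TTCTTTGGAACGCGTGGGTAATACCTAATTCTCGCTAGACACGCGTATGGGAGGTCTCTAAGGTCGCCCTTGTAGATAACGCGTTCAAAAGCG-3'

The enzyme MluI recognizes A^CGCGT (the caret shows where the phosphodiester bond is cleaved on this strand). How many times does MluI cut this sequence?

ACGCGT occurs starting at positions 10, 41, 79.
MluI cuts at 3 sites.

3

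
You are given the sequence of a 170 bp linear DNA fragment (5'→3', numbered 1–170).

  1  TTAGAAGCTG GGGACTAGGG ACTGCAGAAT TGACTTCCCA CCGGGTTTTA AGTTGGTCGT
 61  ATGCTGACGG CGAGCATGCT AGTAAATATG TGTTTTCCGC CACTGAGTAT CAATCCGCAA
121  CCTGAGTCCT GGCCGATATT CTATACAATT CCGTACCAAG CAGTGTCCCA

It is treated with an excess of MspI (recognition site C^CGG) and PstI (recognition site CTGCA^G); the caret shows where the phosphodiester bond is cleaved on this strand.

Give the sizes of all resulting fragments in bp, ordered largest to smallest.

The MspI site (CCGG) starts at position 41.
MspI cuts after the first base of each site, so after position 41.
The PstI site (CTGCAG) starts at position 22.
PstI cuts after base 5 of each site (before the last base), so after position 26.
Combined cut positions: 26, 41.
Linear molecule, 2 cuts → 3 fragments:
  1–26 → 26 bp
  27–41 → 15 bp
  42–170 → 129 bp
Sorted largest to smallest: 129, 26, 15 bp.

129, 26, 15 bp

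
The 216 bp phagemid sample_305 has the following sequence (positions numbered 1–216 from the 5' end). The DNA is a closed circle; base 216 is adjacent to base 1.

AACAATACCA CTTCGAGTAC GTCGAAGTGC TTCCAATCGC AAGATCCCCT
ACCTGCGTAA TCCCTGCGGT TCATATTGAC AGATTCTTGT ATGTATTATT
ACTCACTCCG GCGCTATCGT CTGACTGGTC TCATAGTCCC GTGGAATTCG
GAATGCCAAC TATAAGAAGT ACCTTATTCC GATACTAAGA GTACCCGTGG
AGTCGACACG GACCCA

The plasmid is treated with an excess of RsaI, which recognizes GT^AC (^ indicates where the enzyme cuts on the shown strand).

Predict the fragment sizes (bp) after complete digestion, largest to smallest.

152, 42, 22 bp

RsaI sites (GTAC) start at positions 17, 169, 191.
RsaI cuts after base 2 of each site, so after positions 18, 170, 192.
Circular molecule, 3 cuts → 3 fragments:
  19–170 → 152 bp
  171–192 → 22 bp
  193–216 then 1–18 → 24 + 18 = 42 bp
Sorted largest to smallest: 152, 42, 22 bp.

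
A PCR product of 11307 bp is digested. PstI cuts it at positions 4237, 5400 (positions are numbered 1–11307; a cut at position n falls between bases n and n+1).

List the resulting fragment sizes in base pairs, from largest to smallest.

5907, 4237, 1163 bp

Linear molecule, 2 cuts → 3 fragments:
  4237 − 0 = 4237 bp
  5400 − 4237 = 1163 bp
  11307 − 5400 = 5907 bp
Sorted largest to smallest: 5907, 4237, 1163 bp.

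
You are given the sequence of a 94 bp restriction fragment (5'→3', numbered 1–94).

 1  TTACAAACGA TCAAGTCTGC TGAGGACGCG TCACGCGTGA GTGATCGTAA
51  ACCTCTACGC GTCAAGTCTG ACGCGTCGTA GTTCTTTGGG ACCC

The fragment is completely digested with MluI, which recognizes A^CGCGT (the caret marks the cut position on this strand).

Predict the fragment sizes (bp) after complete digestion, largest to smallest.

MluI sites (ACGCGT) start at positions 26, 33, 57, 71.
MluI cuts after the first base of each site, so after positions 26, 33, 57, 71.
Linear molecule, 4 cuts → 5 fragments:
  1–26 → 26 bp
  27–33 → 7 bp
  34–57 → 24 bp
  58–71 → 14 bp
  72–94 → 23 bp
Sorted largest to smallest: 26, 24, 23, 14, 7 bp.

26, 24, 23, 14, 7 bp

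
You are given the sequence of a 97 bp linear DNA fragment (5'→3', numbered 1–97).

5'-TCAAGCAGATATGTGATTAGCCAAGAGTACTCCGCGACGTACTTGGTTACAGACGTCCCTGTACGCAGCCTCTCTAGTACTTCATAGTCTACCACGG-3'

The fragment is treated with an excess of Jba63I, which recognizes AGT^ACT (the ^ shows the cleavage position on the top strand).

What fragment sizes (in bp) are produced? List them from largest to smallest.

50, 28, 19 bp

Jba63I sites (AGTACT) start at positions 26, 76.
Jba63I cuts after base 3 of each site, so after positions 28, 78.
Linear molecule, 2 cuts → 3 fragments:
  1–28 → 28 bp
  29–78 → 50 bp
  79–97 → 19 bp
Sorted largest to smallest: 50, 28, 19 bp.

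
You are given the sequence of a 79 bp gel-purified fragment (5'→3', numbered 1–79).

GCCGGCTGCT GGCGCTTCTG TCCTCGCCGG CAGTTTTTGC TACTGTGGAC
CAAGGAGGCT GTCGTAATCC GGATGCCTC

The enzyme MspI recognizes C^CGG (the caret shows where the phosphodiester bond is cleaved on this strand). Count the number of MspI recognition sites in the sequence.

CCGG occurs starting at positions 2, 27, 69.
MspI cuts at 3 sites.

3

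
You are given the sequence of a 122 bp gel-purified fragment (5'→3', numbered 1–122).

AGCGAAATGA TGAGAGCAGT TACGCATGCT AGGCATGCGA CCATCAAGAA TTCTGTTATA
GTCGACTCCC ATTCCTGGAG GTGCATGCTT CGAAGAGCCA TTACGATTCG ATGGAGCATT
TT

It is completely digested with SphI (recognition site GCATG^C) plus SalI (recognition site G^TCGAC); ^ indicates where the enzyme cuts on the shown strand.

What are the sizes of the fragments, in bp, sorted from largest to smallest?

35, 28, 26, 24, 9 bp

SphI sites (GCATGC) start at positions 24, 33, 83.
SphI cuts after base 5 of each site (before the last base), so after positions 28, 37, 87.
The SalI site (GTCGAC) starts at position 61.
SalI cuts after the first base of each site, so after position 61.
Combined cut positions: 28, 37, 61, 87.
Linear molecule, 4 cuts → 5 fragments:
  1–28 → 28 bp
  29–37 → 9 bp
  38–61 → 24 bp
  62–87 → 26 bp
  88–122 → 35 bp
Sorted largest to smallest: 35, 28, 26, 24, 9 bp.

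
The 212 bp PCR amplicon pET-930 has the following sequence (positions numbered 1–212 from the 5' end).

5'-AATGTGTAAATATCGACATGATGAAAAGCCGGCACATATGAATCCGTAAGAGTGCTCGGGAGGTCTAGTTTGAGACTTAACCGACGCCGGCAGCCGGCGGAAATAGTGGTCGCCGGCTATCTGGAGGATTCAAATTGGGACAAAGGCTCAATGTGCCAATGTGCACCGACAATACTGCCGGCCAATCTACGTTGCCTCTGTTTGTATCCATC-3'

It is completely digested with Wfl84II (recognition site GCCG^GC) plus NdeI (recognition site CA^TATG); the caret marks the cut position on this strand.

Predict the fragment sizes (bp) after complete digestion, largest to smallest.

Wfl84II sites (GCCGGC) start at positions 28, 86, 93, 112, 177.
Wfl84II cuts after base 4 of each site, so after positions 31, 89, 96, 115, 180.
The NdeI site (CATATG) starts at position 35.
NdeI cuts after base 2 of each site, so after position 36.
Combined cut positions: 31, 36, 89, 96, 115, 180.
Linear molecule, 6 cuts → 7 fragments:
  1–31 → 31 bp
  32–36 → 5 bp
  37–89 → 53 bp
  90–96 → 7 bp
  97–115 → 19 bp
  116–180 → 65 bp
  181–212 → 32 bp
Sorted largest to smallest: 65, 53, 32, 31, 19, 7, 5 bp.

65, 53, 32, 31, 19, 7, 5 bp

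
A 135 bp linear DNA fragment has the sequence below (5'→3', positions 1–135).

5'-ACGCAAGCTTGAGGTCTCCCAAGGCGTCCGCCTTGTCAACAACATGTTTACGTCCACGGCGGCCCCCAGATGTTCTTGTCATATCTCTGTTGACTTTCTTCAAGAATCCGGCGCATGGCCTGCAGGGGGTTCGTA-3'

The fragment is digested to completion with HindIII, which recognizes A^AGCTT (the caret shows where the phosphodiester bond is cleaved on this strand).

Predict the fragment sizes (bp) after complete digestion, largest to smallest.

130, 5 bp

The HindIII site (AAGCTT) starts at position 5.
HindIII cuts after the first base of each site, so after position 5.
Linear molecule, 1 cut → 2 fragments:
  1–5 → 5 bp
  6–135 → 130 bp
Sorted largest to smallest: 130, 5 bp.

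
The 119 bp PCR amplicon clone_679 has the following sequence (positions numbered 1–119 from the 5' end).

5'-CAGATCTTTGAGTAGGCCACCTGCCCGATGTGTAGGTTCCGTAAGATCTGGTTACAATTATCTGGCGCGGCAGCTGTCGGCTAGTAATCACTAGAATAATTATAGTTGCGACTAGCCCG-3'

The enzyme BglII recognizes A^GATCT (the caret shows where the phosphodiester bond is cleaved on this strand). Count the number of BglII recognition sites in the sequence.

AGATCT occurs starting at positions 2, 44.
BglII cuts at 2 sites.

2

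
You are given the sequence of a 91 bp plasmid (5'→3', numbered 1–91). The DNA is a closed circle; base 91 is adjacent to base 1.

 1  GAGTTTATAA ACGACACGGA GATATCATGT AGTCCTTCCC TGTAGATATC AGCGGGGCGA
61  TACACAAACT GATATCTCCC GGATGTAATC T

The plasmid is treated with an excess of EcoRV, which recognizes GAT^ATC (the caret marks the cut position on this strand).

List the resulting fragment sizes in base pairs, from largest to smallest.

41, 26, 24 bp

EcoRV sites (GATATC) start at positions 21, 45, 71.
EcoRV cuts after base 3 of each site, so after positions 23, 47, 73.
Circular molecule, 3 cuts → 3 fragments:
  24–47 → 24 bp
  48–73 → 26 bp
  74–91 then 1–23 → 18 + 23 = 41 bp
Sorted largest to smallest: 41, 26, 24 bp.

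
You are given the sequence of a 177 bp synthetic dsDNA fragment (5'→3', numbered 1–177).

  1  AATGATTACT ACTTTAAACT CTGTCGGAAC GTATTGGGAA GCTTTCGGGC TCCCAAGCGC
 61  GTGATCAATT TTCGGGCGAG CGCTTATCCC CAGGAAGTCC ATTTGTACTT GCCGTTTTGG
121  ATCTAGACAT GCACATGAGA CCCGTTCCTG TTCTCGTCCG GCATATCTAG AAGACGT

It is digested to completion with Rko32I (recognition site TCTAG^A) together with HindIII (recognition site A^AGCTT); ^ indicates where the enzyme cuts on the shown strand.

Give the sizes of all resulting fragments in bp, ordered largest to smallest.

Rko32I sites (TCTAGA) start at positions 122, 166.
Rko32I cuts after base 5 of each site (before the last base), so after positions 126, 170.
The HindIII site (AAGCTT) starts at position 39.
HindIII cuts after the first base of each site, so after position 39.
Combined cut positions: 39, 126, 170.
Linear molecule, 3 cuts → 4 fragments:
  1–39 → 39 bp
  40–126 → 87 bp
  127–170 → 44 bp
  171–177 → 7 bp
Sorted largest to smallest: 87, 44, 39, 7 bp.

87, 44, 39, 7 bp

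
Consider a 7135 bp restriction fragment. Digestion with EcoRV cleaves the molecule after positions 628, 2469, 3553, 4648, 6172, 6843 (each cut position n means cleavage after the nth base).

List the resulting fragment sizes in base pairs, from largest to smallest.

1841, 1524, 1095, 1084, 671, 628, 292 bp

Linear molecule, 6 cuts → 7 fragments:
  628 − 0 = 628 bp
  2469 − 628 = 1841 bp
  3553 − 2469 = 1084 bp
  4648 − 3553 = 1095 bp
  6172 − 4648 = 1524 bp
  6843 − 6172 = 671 bp
  7135 − 6843 = 292 bp
Sorted largest to smallest: 1841, 1524, 1095, 1084, 671, 628, 292 bp.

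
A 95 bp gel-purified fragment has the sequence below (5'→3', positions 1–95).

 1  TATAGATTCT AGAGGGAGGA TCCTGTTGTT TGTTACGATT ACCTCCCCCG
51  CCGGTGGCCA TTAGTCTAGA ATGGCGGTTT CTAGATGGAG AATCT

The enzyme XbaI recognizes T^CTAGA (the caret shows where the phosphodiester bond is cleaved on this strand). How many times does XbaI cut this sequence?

TCTAGA occurs starting at positions 8, 65, 80.
XbaI cuts at 3 sites.

3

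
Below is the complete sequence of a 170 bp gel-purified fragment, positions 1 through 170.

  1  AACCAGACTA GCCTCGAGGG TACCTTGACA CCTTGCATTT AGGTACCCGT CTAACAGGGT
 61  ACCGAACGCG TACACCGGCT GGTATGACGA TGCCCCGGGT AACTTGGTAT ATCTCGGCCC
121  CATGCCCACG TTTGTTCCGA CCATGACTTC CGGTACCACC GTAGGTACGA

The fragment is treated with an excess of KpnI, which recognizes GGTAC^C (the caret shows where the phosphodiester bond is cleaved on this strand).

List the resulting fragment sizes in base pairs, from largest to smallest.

94, 23, 23, 16, 14 bp

KpnI sites (GGTACC) start at positions 19, 42, 58, 152.
KpnI cuts after base 5 of each site (before the last base), so after positions 23, 46, 62, 156.
Linear molecule, 4 cuts → 5 fragments:
  1–23 → 23 bp
  24–46 → 23 bp
  47–62 → 16 bp
  63–156 → 94 bp
  157–170 → 14 bp
Sorted largest to smallest: 94, 23, 23, 16, 14 bp.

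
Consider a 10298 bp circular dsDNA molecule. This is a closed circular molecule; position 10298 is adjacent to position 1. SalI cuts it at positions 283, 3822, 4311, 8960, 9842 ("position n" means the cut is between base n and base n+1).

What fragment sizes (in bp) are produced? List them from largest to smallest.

Circular molecule, 5 cuts → 5 fragments:
  3822 − 283 = 3539 bp
  4311 − 3822 = 489 bp
  8960 − 4311 = 4649 bp
  9842 − 8960 = 882 bp
  wrap: 10298 − 9842 + 283 = 739 bp
Sorted largest to smallest: 4649, 3539, 882, 739, 489 bp.

4649, 3539, 882, 739, 489 bp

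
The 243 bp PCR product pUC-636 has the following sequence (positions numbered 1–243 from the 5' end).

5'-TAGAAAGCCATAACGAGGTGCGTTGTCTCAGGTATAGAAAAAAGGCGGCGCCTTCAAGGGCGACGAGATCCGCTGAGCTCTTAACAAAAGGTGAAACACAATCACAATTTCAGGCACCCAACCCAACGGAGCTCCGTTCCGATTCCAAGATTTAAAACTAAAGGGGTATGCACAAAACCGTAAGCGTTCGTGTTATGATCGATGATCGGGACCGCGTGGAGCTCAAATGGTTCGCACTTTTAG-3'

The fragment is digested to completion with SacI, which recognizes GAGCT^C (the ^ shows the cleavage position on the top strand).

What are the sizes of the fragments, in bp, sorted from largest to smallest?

90, 79, 54, 20 bp

SacI sites (GAGCTC) start at positions 75, 129, 219.
SacI cuts after base 5 of each site (before the last base), so after positions 79, 133, 223.
Linear molecule, 3 cuts → 4 fragments:
  1–79 → 79 bp
  80–133 → 54 bp
  134–223 → 90 bp
  224–243 → 20 bp
Sorted largest to smallest: 90, 79, 54, 20 bp.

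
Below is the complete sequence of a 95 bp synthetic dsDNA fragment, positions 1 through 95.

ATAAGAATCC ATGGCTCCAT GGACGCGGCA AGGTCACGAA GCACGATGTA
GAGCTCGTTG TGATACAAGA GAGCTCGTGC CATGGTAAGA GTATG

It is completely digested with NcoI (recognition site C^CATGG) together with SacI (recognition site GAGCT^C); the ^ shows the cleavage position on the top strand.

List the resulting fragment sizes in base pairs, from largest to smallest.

38, 20, 15, 9, 8, 5 bp

NcoI sites (CCATGG) start at positions 9, 17, 80.
NcoI cuts after the first base of each site, so after positions 9, 17, 80.
SacI sites (GAGCTC) start at positions 51, 71.
SacI cuts after base 5 of each site (before the last base), so after positions 55, 75.
Combined cut positions: 9, 17, 55, 75, 80.
Linear molecule, 5 cuts → 6 fragments:
  1–9 → 9 bp
  10–17 → 8 bp
  18–55 → 38 bp
  56–75 → 20 bp
  76–80 → 5 bp
  81–95 → 15 bp
Sorted largest to smallest: 38, 20, 15, 9, 8, 5 bp.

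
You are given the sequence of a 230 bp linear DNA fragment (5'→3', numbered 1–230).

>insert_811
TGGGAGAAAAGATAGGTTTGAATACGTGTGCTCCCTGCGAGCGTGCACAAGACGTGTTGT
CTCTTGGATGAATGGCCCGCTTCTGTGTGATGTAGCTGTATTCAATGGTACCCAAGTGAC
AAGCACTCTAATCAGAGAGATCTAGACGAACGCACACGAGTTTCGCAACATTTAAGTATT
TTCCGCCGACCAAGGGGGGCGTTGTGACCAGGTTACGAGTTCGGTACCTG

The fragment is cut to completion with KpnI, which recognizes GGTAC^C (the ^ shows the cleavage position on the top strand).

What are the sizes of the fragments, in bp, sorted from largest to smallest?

116, 111, 3 bp

KpnI sites (GGTACC) start at positions 107, 223.
KpnI cuts after base 5 of each site (before the last base), so after positions 111, 227.
Linear molecule, 2 cuts → 3 fragments:
  1–111 → 111 bp
  112–227 → 116 bp
  228–230 → 3 bp
Sorted largest to smallest: 116, 111, 3 bp.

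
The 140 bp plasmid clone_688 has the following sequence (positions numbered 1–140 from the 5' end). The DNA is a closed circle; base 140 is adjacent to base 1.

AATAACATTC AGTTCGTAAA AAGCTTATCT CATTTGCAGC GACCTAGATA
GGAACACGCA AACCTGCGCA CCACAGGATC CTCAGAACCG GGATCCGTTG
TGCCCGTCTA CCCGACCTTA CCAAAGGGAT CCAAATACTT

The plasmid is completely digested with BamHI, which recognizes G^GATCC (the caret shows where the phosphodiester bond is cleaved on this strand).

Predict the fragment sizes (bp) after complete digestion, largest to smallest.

BamHI sites (GGATCC) start at positions 76, 91, 127.
BamHI cuts after the first base of each site, so after positions 76, 91, 127.
Circular molecule, 3 cuts → 3 fragments:
  77–91 → 15 bp
  92–127 → 36 bp
  128–140 then 1–76 → 13 + 76 = 89 bp
Sorted largest to smallest: 89, 36, 15 bp.

89, 36, 15 bp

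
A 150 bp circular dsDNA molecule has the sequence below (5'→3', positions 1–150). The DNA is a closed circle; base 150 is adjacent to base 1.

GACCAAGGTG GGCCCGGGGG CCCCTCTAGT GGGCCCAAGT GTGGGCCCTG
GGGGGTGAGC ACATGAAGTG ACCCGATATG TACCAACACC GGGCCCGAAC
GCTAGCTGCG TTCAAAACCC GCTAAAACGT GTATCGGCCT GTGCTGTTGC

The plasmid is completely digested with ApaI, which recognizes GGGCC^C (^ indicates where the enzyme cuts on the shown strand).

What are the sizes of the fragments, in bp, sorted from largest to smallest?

ApaI sites (GGGCCC) start at positions 10, 18, 31, 43, 91.
ApaI cuts after base 5 of each site (before the last base), so after positions 14, 22, 35, 47, 95.
Circular molecule, 5 cuts → 5 fragments:
  15–22 → 8 bp
  23–35 → 13 bp
  36–47 → 12 bp
  48–95 → 48 bp
  96–150 then 1–14 → 55 + 14 = 69 bp
Sorted largest to smallest: 69, 48, 13, 12, 8 bp.

69, 48, 13, 12, 8 bp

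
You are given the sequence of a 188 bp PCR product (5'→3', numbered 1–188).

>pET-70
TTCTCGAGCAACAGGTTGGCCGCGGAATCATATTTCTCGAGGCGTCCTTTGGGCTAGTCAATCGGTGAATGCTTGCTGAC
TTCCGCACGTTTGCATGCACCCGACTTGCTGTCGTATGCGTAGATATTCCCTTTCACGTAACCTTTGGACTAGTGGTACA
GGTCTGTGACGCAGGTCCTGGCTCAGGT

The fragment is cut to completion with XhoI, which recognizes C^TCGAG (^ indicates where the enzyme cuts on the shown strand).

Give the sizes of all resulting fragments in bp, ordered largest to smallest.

152, 33, 3 bp

XhoI sites (CTCGAG) start at positions 3, 36.
XhoI cuts after the first base of each site, so after positions 3, 36.
Linear molecule, 2 cuts → 3 fragments:
  1–3 → 3 bp
  4–36 → 33 bp
  37–188 → 152 bp
Sorted largest to smallest: 152, 33, 3 bp.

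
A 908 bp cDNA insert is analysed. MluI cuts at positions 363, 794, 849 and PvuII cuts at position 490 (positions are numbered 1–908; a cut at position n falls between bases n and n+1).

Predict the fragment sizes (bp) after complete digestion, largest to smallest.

363, 304, 127, 59, 55 bp

Combined cut positions (sorted): 363, 490, 794, 849.
Linear molecule, 4 cuts → 5 fragments:
  363 − 0 = 363 bp
  490 − 363 = 127 bp
  794 − 490 = 304 bp
  849 − 794 = 55 bp
  908 − 849 = 59 bp
Sorted largest to smallest: 363, 304, 127, 59, 55 bp.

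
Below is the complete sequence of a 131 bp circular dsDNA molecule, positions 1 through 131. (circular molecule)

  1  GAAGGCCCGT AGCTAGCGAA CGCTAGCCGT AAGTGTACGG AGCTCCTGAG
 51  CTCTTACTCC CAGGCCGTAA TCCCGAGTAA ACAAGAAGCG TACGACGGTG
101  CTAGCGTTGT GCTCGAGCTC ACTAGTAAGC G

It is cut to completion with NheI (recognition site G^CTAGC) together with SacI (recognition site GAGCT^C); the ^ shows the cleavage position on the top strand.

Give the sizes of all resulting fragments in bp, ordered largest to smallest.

NheI sites (GCTAGC) start at positions 12, 22, 100.
NheI cuts after the first base of each site, so after positions 12, 22, 100.
SacI sites (GAGCTC) start at positions 40, 48, 115.
SacI cuts after base 5 of each site (before the last base), so after positions 44, 52, 119.
Combined cut positions: 12, 22, 44, 52, 100, 119.
Circular molecule, 6 cuts → 6 fragments:
  13–22 → 10 bp
  23–44 → 22 bp
  45–52 → 8 bp
  53–100 → 48 bp
  101–119 → 19 bp
  120–131 then 1–12 → 12 + 12 = 24 bp
Sorted largest to smallest: 48, 24, 22, 19, 10, 8 bp.

48, 24, 22, 19, 10, 8 bp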